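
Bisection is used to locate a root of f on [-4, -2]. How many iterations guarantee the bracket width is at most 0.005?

9

Width after n steps is 2/2^n. Need 2^n ≥ 2/0.005 = 400.
2^8 = 256 < 400 ≤ 2^9 = 512, so n = 9.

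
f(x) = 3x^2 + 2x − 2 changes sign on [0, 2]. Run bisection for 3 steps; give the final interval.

f(1) = 3 > 0, so the root lies in [0, 1]
f(0.5) = -0.25 < 0, so the root lies in [0.5, 1]
f(0.75) = 1.1875 > 0, so the root lies in [0.5, 0.75]

[0.5, 0.75]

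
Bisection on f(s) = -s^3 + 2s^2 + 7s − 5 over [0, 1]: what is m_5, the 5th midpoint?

f(0.5) = -1.125 < 0, so the root lies in [0.5, 1]
f(0.75) = 0.953125 > 0, so the root lies in [0.5, 0.75]
f(0.625) = -0.087891 < 0, so the root lies in [0.625, 0.75]
f(0.6875) = 0.4329 > 0, so the root lies in [0.625, 0.6875]
f(0.65625) = 0.1725 > 0, so the root lies in [0.625, 0.65625]

0.65625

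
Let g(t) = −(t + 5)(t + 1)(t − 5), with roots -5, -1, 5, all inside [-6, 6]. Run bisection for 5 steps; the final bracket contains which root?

m = 0, g(m) = 25 (+); new bracket [0, 6]
m = 3, g(m) = 64 (+); new bracket [3, 6]
m = 4.5, g(m) = 26.125 (+); new bracket [4.5, 6]
m = 5.25, g(m) = -16.0156 (−); new bracket [4.5, 5.25]
m = 4.875, g(m) = 7.252 (+); new bracket [4.875, 5.25]

5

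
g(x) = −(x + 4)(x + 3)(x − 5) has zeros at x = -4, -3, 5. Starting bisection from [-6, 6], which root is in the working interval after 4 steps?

g(0) = 60 > 0, so the root lies in [0, 6]
g(3) = 84 > 0, so the root lies in [3, 6]
g(4.5) = 31.875 > 0, so the root lies in [4.5, 6]
g(5.25) = -19.0781 < 0, so the root lies in [4.5, 5.25]

5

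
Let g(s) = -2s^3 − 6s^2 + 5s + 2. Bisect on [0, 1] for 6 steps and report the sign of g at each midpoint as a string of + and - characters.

+++-+-

s = 0.5 gives g = 2.75, positive; keep [0.5, 1]
s = 0.75 gives g = 1.53125, positive; keep [0.75, 1]
s = 0.875 gives g = 0.441406, positive; keep [0.875, 1]
s = 0.9375 gives g = -0.2339, negative; keep [0.875, 0.9375]
s = 0.90625 gives g = 0.1149, positive; keep [0.90625, 0.9375]
s = 0.921875 gives g = -0.0567, negative; keep [0.90625, 0.921875]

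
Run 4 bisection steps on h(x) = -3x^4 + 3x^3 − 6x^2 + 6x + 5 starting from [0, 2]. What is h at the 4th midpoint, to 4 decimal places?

m = 1, h(m) = 5 (+); new bracket [1, 2]
m = 1.5, h(m) = -4.5625 (−); new bracket [1, 1.5]
m = 1.25, h(m) = 1.660156 (+); new bracket [1.25, 1.5]
m = 1.375, h(m) = -1.0183 (−); new bracket [1.25, 1.375]

-1.0183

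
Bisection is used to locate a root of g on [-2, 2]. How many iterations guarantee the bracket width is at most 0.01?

9

Width after n steps is 4/2^n. Need 2^n ≥ 4/0.01 = 400.
2^8 = 256 < 400 ≤ 2^9 = 512, so n = 9.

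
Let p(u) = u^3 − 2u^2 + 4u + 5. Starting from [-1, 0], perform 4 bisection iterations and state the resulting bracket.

[-0.8125, -0.75]

m = -0.5, p(m) = 2.375 (+); new bracket [-1, -0.5]
m = -0.75, p(m) = 0.453125 (+); new bracket [-1, -0.75]
m = -0.875, p(m) = -0.701172 (−); new bracket [-0.875, -0.75]
m = -0.8125, p(m) = -0.1067 (−); new bracket [-0.8125, -0.75]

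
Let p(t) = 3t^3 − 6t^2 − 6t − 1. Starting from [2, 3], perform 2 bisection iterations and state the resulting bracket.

m = 2.5, p(m) = -6.625 (−); new bracket [2.5, 3]
m = 2.75, p(m) = -0.484375 (−); new bracket [2.75, 3]

[2.75, 3]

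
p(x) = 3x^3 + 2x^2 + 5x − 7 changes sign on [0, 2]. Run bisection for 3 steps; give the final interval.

[0.75, 1]

midpoint 1: p = 3 > 0 → [0, 1]
midpoint 0.5: p = -3.625 < 0 → [0.5, 1]
midpoint 0.75: p = -0.859375 < 0 → [0.75, 1]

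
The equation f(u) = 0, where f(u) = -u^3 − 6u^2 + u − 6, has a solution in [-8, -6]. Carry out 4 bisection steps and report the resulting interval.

f(-7) = 36 > 0, so the root lies in [-7, -6]
f(-6.5) = 8.625 > 0, so the root lies in [-6.5, -6]
f(-6.25) = -2.484375 < 0, so the root lies in [-6.5, -6.25]
f(-6.375) = 2.8652 > 0, so the root lies in [-6.375, -6.25]

[-6.375, -6.25]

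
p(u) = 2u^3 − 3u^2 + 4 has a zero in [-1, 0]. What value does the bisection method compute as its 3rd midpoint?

midpoint -0.5: p = 3 > 0 → [-1, -0.5]
midpoint -0.75: p = 1.46875 > 0 → [-1, -0.75]
midpoint -0.875: p = 0.363281 > 0 → [-1, -0.875]

-0.875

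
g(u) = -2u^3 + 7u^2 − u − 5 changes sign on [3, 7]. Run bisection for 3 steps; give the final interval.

u = 5 gives g = -85, negative; keep [3, 5]
u = 4 gives g = -25, negative; keep [3, 4]
u = 3.5 gives g = -8.5, negative; keep [3, 3.5]

[3, 3.5]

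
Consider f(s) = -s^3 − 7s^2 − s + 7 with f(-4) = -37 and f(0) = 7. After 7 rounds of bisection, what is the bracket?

m = -2, f(m) = -11 (−); new bracket [-2, 0]
m = -1, f(m) = 2 (+); new bracket [-2, -1]
m = -1.5, f(m) = -3.875 (−); new bracket [-1.5, -1]
m = -1.25, f(m) = -0.7344 (−); new bracket [-1.25, -1]
m = -1.125, f(m) = 0.6895 (+); new bracket [-1.25, -1.125]
m = -1.1875, f(m) = -0.009 (−); new bracket [-1.1875, -1.125]
m = -1.15625, f(m) = 0.3437 (+); new bracket [-1.1875, -1.15625]

[-1.1875, -1.15625]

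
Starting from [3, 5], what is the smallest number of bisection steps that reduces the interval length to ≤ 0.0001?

Width after n steps is 2/2^n. Need 2^n ≥ 2/0.0001 = 20000.
2^14 = 16384 < 20000 ≤ 2^15 = 32768, so n = 15.

15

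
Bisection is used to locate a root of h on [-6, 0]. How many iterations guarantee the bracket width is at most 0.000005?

Width after n steps is 6/2^n. Need 2^n ≥ 6/0.000005 = 1200000.
2^20 = 1048576 < 1200000 ≤ 2^21 = 2097152, so n = 21.

21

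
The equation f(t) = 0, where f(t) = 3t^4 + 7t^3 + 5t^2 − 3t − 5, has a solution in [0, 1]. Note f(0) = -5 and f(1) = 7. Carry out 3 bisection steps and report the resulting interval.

[0.75, 0.875]

midpoint 0.5: f = -4.1875 < 0 → [0.5, 1]
midpoint 0.75: f = -0.535156 < 0 → [0.75, 1]
midpoint 0.875: f = 2.651123 > 0 → [0.75, 0.875]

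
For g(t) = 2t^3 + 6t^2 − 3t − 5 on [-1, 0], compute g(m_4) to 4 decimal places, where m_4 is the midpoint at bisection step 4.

0.3257

t = -0.5 gives g = -2.25, negative; keep [-1, -0.5]
t = -0.75 gives g = -0.21875, negative; keep [-1, -0.75]
t = -0.875 gives g = 0.878906, positive; keep [-0.875, -0.75]
t = -0.8125 gives g = 0.3257, positive; keep [-0.8125, -0.75]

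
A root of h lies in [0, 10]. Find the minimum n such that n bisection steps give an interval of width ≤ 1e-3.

Width after n steps is 10/2^n. Need 2^n ≥ 10/1e-3 = 10000.
2^13 = 8192 < 10000 ≤ 2^14 = 16384, so n = 14.

14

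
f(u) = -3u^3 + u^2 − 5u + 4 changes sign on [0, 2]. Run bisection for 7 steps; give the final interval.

f(1) = -3 < 0, so the root lies in [0, 1]
f(0.5) = 1.375 > 0, so the root lies in [0.5, 1]
f(0.75) = -0.453125 < 0, so the root lies in [0.5, 0.75]
f(0.625) = 0.5332 > 0, so the root lies in [0.625, 0.75]
f(0.6875) = 0.0603 > 0, so the root lies in [0.6875, 0.75]
f(0.71875) = -0.1911 < 0, so the root lies in [0.6875, 0.71875]
f(0.703125) = -0.0641 < 0, so the root lies in [0.6875, 0.703125]

[0.6875, 0.703125]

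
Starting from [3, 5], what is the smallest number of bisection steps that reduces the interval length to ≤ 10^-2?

8

Width after n steps is 2/2^n. Need 2^n ≥ 2/10^-2 = 200.
2^7 = 128 < 200 ≤ 2^8 = 256, so n = 8.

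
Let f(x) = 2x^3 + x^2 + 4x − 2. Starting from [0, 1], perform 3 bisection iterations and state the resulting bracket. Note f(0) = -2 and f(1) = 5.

f(0.5) = 0.5 > 0, so the root lies in [0, 0.5]
f(0.25) = -0.90625 < 0, so the root lies in [0.25, 0.5]
f(0.375) = -0.253906 < 0, so the root lies in [0.375, 0.5]

[0.375, 0.5]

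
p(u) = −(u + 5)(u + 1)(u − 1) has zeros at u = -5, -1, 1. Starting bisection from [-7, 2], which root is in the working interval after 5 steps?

-5

m = -2.5, p(m) = -13.125 (−); new bracket [-7, -2.5]
m = -4.75, p(m) = -5.390625 (−); new bracket [-7, -4.75]
m = -5.875, p(m) = 29.326172 (+); new bracket [-5.875, -4.75]
m = -5.3125, p(m) = 8.5071 (+); new bracket [-5.3125, -4.75]
m = -5.03125, p(m) = 0.7598 (+); new bracket [-5.03125, -4.75]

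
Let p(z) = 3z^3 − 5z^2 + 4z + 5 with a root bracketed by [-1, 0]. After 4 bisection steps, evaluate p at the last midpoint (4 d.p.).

0.6340

midpoint -0.5: p = 1.375 > 0 → [-1, -0.5]
midpoint -0.75: p = -2.078125 < 0 → [-0.75, -0.5]
midpoint -0.625: p = -0.185547 < 0 → [-0.625, -0.5]
midpoint -0.5625: p = 0.634 > 0 → [-0.625, -0.5625]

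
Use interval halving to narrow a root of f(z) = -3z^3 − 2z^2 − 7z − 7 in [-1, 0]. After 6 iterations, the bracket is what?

z = -0.5 gives f = -3.625, negative; keep [-1, -0.5]
z = -0.75 gives f = -1.609375, negative; keep [-1, -0.75]
z = -0.875 gives f = -0.396484, negative; keep [-1, -0.875]
z = -0.9375 gives f = 0.2766, positive; keep [-0.9375, -0.875]
z = -0.90625 gives f = -0.0659, negative; keep [-0.9375, -0.90625]
z = -0.921875 gives f = 0.1038, positive; keep [-0.921875, -0.90625]

[-0.921875, -0.90625]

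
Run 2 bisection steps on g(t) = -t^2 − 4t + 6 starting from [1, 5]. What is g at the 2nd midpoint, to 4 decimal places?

-6.0000

m = 3, g(m) = -15 (−); new bracket [1, 3]
m = 2, g(m) = -6 (−); new bracket [1, 2]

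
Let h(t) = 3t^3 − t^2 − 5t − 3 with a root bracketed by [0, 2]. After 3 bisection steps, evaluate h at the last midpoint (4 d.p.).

1.2656

h(1) = -6 < 0, so the root lies in [1, 2]
h(1.5) = -2.625 < 0, so the root lies in [1.5, 2]
h(1.75) = 1.265625 > 0, so the root lies in [1.5, 1.75]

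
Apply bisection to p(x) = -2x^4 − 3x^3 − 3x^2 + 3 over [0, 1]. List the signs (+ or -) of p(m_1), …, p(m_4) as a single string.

x = 0.5 gives p = 1.75, positive; keep [0.5, 1]
x = 0.75 gives p = -0.585938, negative; keep [0.5, 0.75]
x = 0.625 gives p = 0.790527, positive; keep [0.625, 0.75]
x = 0.6875 gives p = 0.1604, positive; keep [0.6875, 0.75]

+-++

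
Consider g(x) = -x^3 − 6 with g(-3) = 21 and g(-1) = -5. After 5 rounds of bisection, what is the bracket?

x = -2 gives g = 2, positive; keep [-2, -1]
x = -1.5 gives g = -2.625, negative; keep [-2, -1.5]
x = -1.75 gives g = -0.640625, negative; keep [-2, -1.75]
x = -1.875 gives g = 0.5918, positive; keep [-1.875, -1.75]
x = -1.8125 gives g = -0.0457, negative; keep [-1.875, -1.8125]

[-1.875, -1.8125]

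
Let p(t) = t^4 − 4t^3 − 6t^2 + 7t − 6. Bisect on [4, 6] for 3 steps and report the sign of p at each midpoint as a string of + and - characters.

+--

p(5) = 4 > 0, so the root lies in [4, 5]
p(4.5) = -50.4375 < 0, so the root lies in [4.5, 5]
p(4.75) = -27.746094 < 0, so the root lies in [4.75, 5]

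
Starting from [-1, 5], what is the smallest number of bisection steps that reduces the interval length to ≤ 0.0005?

14

Width after n steps is 6/2^n. Need 2^n ≥ 6/0.0005 = 12000.
2^13 = 8192 < 12000 ≤ 2^14 = 16384, so n = 14.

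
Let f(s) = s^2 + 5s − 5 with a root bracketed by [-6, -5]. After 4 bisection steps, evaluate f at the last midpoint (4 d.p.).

-0.2773

s = -5.5 gives f = -2.25, negative; keep [-6, -5.5]
s = -5.75 gives f = -0.6875, negative; keep [-6, -5.75]
s = -5.875 gives f = 0.140625, positive; keep [-5.875, -5.75]
s = -5.8125 gives f = -0.2773, negative; keep [-5.875, -5.8125]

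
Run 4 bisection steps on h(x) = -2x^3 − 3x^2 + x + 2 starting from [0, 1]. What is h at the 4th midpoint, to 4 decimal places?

-0.2407

x = 0.5 gives h = 1.5, positive; keep [0.5, 1]
x = 0.75 gives h = 0.21875, positive; keep [0.75, 1]
x = 0.875 gives h = -0.761719, negative; keep [0.75, 0.875]
x = 0.8125 gives h = -0.2407, negative; keep [0.75, 0.8125]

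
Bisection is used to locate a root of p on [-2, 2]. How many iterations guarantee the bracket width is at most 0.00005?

Width after n steps is 4/2^n. Need 2^n ≥ 4/0.00005 = 80000.
2^16 = 65536 < 80000 ≤ 2^17 = 131072, so n = 17.

17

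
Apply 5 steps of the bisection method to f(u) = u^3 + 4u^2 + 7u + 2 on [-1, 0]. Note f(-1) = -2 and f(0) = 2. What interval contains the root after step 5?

midpoint -0.5: f = -0.625 < 0 → [-0.5, 0]
midpoint -0.25: f = 0.484375 > 0 → [-0.5, -0.25]
midpoint -0.375: f = -0.115234 < 0 → [-0.375, -0.25]
midpoint -0.3125: f = 0.1726 > 0 → [-0.375, -0.3125]
midpoint -0.34375: f = 0.0258 > 0 → [-0.375, -0.34375]

[-0.375, -0.34375]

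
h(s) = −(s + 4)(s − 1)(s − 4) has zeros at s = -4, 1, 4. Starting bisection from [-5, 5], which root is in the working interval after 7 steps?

h(0) = -16 < 0, so the root lies in [-5, 0]
h(-2.5) = -34.125 < 0, so the root lies in [-5, -2.5]
h(-3.75) = -9.203125 < 0, so the root lies in [-5, -3.75]
h(-4.375) = 16.8809 > 0, so the root lies in [-4.375, -3.75]
h(-4.0625) = 2.551 > 0, so the root lies in [-4.0625, -3.75]
h(-3.90625) = -3.6366 < 0, so the root lies in [-4.0625, -3.90625]
h(-3.984375) = -0.6218 < 0, so the root lies in [-4.0625, -3.984375]

-4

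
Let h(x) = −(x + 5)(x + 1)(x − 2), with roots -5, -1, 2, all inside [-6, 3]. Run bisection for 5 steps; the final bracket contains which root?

-5

x = -1.5 gives h = -6.125, negative; keep [-6, -1.5]
x = -3.75 gives h = -19.765625, negative; keep [-6, -3.75]
x = -4.875 gives h = -3.330078, negative; keep [-6, -4.875]
x = -5.4375 gives h = 14.4392, positive; keep [-5.4375, -4.875]
x = -5.15625 gives h = 4.6474, positive; keep [-5.15625, -4.875]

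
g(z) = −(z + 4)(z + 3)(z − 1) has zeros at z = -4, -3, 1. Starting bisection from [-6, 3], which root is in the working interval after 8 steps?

1

z = -1.5 gives g = 9.375, positive; keep [-1.5, 3]
z = 0.75 gives g = 4.453125, positive; keep [0.75, 3]
z = 1.875 gives g = -25.060547, negative; keep [0.75, 1.875]
z = 1.3125 gives g = -7.1594, negative; keep [0.75, 1.3125]
z = 1.03125 gives g = -0.6338, negative; keep [0.75, 1.03125]
z = 0.890625 gives g = 2.0811, positive; keep [0.890625, 1.03125]
z = 0.9609375 gives g = 0.7676, positive; keep [0.9609375, 1.03125]
z = 0.99609375 gives g = 0.078, positive; keep [0.99609375, 1.03125]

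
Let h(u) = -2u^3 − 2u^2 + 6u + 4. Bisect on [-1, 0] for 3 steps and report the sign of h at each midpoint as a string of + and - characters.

u = -0.5 gives h = 0.75, positive; keep [-1, -0.5]
u = -0.75 gives h = -0.78125, negative; keep [-0.75, -0.5]
u = -0.625 gives h = -0.042969, negative; keep [-0.625, -0.5]

+--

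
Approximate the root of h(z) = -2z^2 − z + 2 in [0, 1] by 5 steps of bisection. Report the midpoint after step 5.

0.78125

h(0.5) = 1 > 0, so the root lies in [0.5, 1]
h(0.75) = 0.125 > 0, so the root lies in [0.75, 1]
h(0.875) = -0.40625 < 0, so the root lies in [0.75, 0.875]
h(0.8125) = -0.1328 < 0, so the root lies in [0.75, 0.8125]
h(0.78125) = -0.002 < 0, so the root lies in [0.75, 0.78125]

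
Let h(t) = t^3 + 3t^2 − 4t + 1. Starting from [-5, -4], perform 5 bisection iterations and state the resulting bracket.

midpoint -4.5: h = -11.375 < 0 → [-4.5, -4]
midpoint -4.25: h = -4.578125 < 0 → [-4.25, -4]
midpoint -4.125: h = -1.642578 < 0 → [-4.125, -4]
midpoint -4.0625: h = -0.2854 < 0 → [-4.0625, -4]
midpoint -4.03125: h = 0.3662 > 0 → [-4.0625, -4.03125]

[-4.0625, -4.03125]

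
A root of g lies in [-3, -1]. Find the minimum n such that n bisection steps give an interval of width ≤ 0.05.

Width after n steps is 2/2^n. Need 2^n ≥ 2/0.05 = 40.
2^5 = 32 < 40 ≤ 2^6 = 64, so n = 6.

6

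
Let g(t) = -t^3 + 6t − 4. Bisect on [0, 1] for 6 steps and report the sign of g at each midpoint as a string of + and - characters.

-+---+

g(0.5) = -1.125 < 0, so the root lies in [0.5, 1]
g(0.75) = 0.078125 > 0, so the root lies in [0.5, 0.75]
g(0.625) = -0.494141 < 0, so the root lies in [0.625, 0.75]
g(0.6875) = -0.2 < 0, so the root lies in [0.6875, 0.75]
g(0.71875) = -0.0588 < 0, so the root lies in [0.71875, 0.75]
g(0.734375) = 0.0102 > 0, so the root lies in [0.71875, 0.734375]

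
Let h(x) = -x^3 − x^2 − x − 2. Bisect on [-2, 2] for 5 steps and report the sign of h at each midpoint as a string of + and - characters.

--+-+

midpoint 0: h = -2 < 0 → [-2, 0]
midpoint -1: h = -1 < 0 → [-2, -1]
midpoint -1.5: h = 0.625 > 0 → [-1.5, -1]
midpoint -1.25: h = -0.3594 < 0 → [-1.5, -1.25]
midpoint -1.375: h = 0.084 > 0 → [-1.375, -1.25]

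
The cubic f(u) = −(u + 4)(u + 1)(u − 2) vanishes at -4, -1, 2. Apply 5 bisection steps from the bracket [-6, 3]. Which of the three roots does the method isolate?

m = -1.5, f(m) = -4.375 (−); new bracket [-6, -1.5]
m = -3.75, f(m) = -3.953125 (−); new bracket [-6, -3.75]
m = -4.875, f(m) = 23.310547 (+); new bracket [-4.875, -3.75]
m = -4.3125, f(m) = 6.5344 (+); new bracket [-4.3125, -3.75]
m = -4.03125, f(m) = 0.5713 (+); new bracket [-4.03125, -3.75]

-4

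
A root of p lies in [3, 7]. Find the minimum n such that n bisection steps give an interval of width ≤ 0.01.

Width after n steps is 4/2^n. Need 2^n ≥ 4/0.01 = 400.
2^8 = 256 < 400 ≤ 2^9 = 512, so n = 9.

9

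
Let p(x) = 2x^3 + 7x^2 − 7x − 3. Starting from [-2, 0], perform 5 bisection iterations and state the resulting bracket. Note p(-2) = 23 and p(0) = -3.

[-0.375, -0.3125]

p(-1) = 9 > 0, so the root lies in [-1, 0]
p(-0.5) = 2 > 0, so the root lies in [-0.5, 0]
p(-0.25) = -0.84375 < 0, so the root lies in [-0.5, -0.25]
p(-0.375) = 0.5039 > 0, so the root lies in [-0.375, -0.25]
p(-0.3125) = -0.1899 < 0, so the root lies in [-0.375, -0.3125]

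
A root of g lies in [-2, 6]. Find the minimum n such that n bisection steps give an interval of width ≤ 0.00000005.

Width after n steps is 8/2^n. Need 2^n ≥ 8/0.00000005 = 160000000.
2^27 = 134217728 < 160000000 ≤ 2^28 = 268435456, so n = 28.

28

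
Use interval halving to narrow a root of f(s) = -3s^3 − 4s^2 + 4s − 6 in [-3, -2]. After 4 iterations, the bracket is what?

s = -2.5 gives f = 5.875, positive; keep [-2.5, -2]
s = -2.25 gives f = -1.078125, negative; keep [-2.5, -2.25]
s = -2.375 gives f = 2.126953, positive; keep [-2.375, -2.25]
s = -2.3125 gives f = 0.4587, positive; keep [-2.3125, -2.25]

[-2.3125, -2.25]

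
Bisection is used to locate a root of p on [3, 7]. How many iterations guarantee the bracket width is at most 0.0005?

Width after n steps is 4/2^n. Need 2^n ≥ 4/0.0005 = 8000.
2^12 = 4096 < 8000 ≤ 2^13 = 8192, so n = 13.

13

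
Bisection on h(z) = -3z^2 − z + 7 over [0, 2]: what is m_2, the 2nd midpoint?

1.5

m = 1, h(m) = 3 (+); new bracket [1, 2]
m = 1.5, h(m) = -1.25 (−); new bracket [1, 1.5]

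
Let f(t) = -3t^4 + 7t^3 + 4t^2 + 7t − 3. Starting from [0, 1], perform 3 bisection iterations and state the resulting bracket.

t = 0.5 gives f = 2.1875, positive; keep [0, 0.5]
t = 0.25 gives f = -0.902344, negative; keep [0.25, 0.5]
t = 0.375 gives f = 0.497314, positive; keep [0.25, 0.375]

[0.25, 0.375]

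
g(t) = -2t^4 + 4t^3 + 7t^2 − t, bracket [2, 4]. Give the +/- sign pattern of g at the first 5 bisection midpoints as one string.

+---+

g(3) = 6 > 0, so the root lies in [3, 4]
g(3.5) = -46.375 < 0, so the root lies in [3, 3.5]
g(3.25) = -15.132812 < 0, so the root lies in [3, 3.25]
g(3.125) = -3.4302 < 0, so the root lies in [3, 3.125]
g(3.0625) = 1.5537 > 0, so the root lies in [3.0625, 3.125]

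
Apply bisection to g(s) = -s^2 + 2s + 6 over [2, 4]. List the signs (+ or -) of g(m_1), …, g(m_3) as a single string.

m = 3, g(m) = 3 (+); new bracket [3, 4]
m = 3.5, g(m) = 0.75 (+); new bracket [3.5, 4]
m = 3.75, g(m) = -0.5625 (−); new bracket [3.5, 3.75]

++-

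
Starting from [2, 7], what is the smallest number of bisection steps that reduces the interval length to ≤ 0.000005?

20

Width after n steps is 5/2^n. Need 2^n ≥ 5/0.000005 = 1000000.
2^19 = 524288 < 1000000 ≤ 2^20 = 1048576, so n = 20.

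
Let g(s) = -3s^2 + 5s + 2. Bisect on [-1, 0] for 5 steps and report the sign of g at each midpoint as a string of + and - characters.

-+-+-

s = -0.5 gives g = -1.25, negative; keep [-0.5, 0]
s = -0.25 gives g = 0.5625, positive; keep [-0.5, -0.25]
s = -0.375 gives g = -0.296875, negative; keep [-0.375, -0.25]
s = -0.3125 gives g = 0.1445, positive; keep [-0.375, -0.3125]
s = -0.34375 gives g = -0.0732, negative; keep [-0.34375, -0.3125]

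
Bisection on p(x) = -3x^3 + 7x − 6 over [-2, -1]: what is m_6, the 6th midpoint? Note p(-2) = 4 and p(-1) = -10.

x = -1.5 gives p = -6.375, negative; keep [-2, -1.5]
x = -1.75 gives p = -2.171875, negative; keep [-2, -1.75]
x = -1.875 gives p = 0.650391, positive; keep [-1.875, -1.75]
x = -1.8125 gives p = -0.8245, negative; keep [-1.875, -1.8125]
x = -1.84375 gives p = -0.1032, negative; keep [-1.875, -1.84375]
x = -1.859375 gives p = 0.2695, positive; keep [-1.859375, -1.84375]

-1.859375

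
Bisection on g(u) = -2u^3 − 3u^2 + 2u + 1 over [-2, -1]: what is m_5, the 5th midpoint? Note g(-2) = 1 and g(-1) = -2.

u = -1.5 gives g = -2, negative; keep [-2, -1.5]
u = -1.75 gives g = -0.96875, negative; keep [-2, -1.75]
u = -1.875 gives g = -0.113281, negative; keep [-2, -1.875]
u = -1.9375 gives g = 0.4097, positive; keep [-1.9375, -1.875]
u = -1.90625 gives g = 0.14, positive; keep [-1.90625, -1.875]

-1.90625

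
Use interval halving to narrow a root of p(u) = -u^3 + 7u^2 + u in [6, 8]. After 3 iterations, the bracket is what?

m = 7, p(m) = 7 (+); new bracket [7, 8]
m = 7.5, p(m) = -20.625 (−); new bracket [7, 7.5]
m = 7.25, p(m) = -5.890625 (−); new bracket [7, 7.25]

[7, 7.25]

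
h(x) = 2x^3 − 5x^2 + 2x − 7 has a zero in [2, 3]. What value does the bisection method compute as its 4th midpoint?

2.6875

x = 2.5 gives h = -2, negative; keep [2.5, 3]
x = 2.75 gives h = 2.28125, positive; keep [2.5, 2.75]
x = 2.625 gives h = -0.027344, negative; keep [2.625, 2.75]
x = 2.6875 gives h = 1.0835, positive; keep [2.625, 2.6875]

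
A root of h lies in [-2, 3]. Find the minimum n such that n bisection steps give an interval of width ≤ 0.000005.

Width after n steps is 5/2^n. Need 2^n ≥ 5/0.000005 = 1000000.
2^19 = 524288 < 1000000 ≤ 2^20 = 1048576, so n = 20.

20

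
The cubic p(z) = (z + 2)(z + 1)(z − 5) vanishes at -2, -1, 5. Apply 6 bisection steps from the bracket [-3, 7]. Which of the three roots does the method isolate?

p(2) = -36 < 0, so the root lies in [2, 7]
p(4.5) = -17.875 < 0, so the root lies in [4.5, 7]
p(5.75) = 39.234375 > 0, so the root lies in [4.5, 5.75]
p(5.125) = 5.4551 > 0, so the root lies in [4.5, 5.125]
p(4.8125) = -7.4246 < 0, so the root lies in [4.8125, 5.125]
p(4.96875) = -1.2998 < 0, so the root lies in [4.96875, 5.125]

5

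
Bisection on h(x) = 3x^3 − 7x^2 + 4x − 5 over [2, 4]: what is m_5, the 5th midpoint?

2.0625

h(3) = 25 > 0, so the root lies in [2, 3]
h(2.5) = 8.125 > 0, so the root lies in [2, 2.5]
h(2.25) = 2.734375 > 0, so the root lies in [2, 2.25]
h(2.125) = 0.6777 > 0, so the root lies in [2, 2.125]
h(2.0625) = -0.2063 < 0, so the root lies in [2.0625, 2.125]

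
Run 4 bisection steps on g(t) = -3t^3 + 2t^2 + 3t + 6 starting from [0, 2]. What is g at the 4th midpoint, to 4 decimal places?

t = 1 gives g = 8, positive; keep [1, 2]
t = 1.5 gives g = 4.875, positive; keep [1.5, 2]
t = 1.75 gives g = 1.296875, positive; keep [1.75, 2]
t = 1.875 gives g = -1.1191, negative; keep [1.75, 1.875]

-1.1191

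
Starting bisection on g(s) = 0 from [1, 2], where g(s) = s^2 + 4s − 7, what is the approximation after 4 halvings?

m = 1.5, g(m) = 1.25 (+); new bracket [1, 1.5]
m = 1.25, g(m) = -0.4375 (−); new bracket [1.25, 1.5]
m = 1.375, g(m) = 0.390625 (+); new bracket [1.25, 1.375]
m = 1.3125, g(m) = -0.0273 (−); new bracket [1.3125, 1.375]

1.3125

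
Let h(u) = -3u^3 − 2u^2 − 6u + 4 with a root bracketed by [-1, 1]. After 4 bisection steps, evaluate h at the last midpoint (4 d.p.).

-1.2637

h(0) = 4 > 0, so the root lies in [0, 1]
h(0.5) = 0.125 > 0, so the root lies in [0.5, 1]
h(0.75) = -2.890625 < 0, so the root lies in [0.5, 0.75]
h(0.625) = -1.2637 < 0, so the root lies in [0.5, 0.625]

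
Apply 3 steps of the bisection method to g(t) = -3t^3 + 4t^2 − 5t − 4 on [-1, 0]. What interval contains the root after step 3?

m = -0.5, g(m) = -0.125 (−); new bracket [-1, -0.5]
m = -0.75, g(m) = 3.265625 (+); new bracket [-0.75, -0.5]
m = -0.625, g(m) = 1.419922 (+); new bracket [-0.625, -0.5]

[-0.625, -0.5]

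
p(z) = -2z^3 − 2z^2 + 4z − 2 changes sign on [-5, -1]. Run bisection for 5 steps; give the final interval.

[-2.25, -2.125]

midpoint -3: p = 22 > 0 → [-3, -1]
midpoint -2: p = -2 < 0 → [-3, -2]
midpoint -2.5: p = 6.75 > 0 → [-2.5, -2]
midpoint -2.25: p = 1.6562 > 0 → [-2.25, -2]
midpoint -2.125: p = -0.3398 < 0 → [-2.25, -2.125]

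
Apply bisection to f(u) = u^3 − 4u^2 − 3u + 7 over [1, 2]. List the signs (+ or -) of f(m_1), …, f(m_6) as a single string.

f(1.5) = -3.125 < 0, so the root lies in [1, 1.5]
f(1.25) = -1.046875 < 0, so the root lies in [1, 1.25]
f(1.125) = -0.013672 < 0, so the root lies in [1, 1.125]
f(1.0625) = 0.4963 > 0, so the root lies in [1.0625, 1.125]
f(1.09375) = 0.242 > 0, so the root lies in [1.09375, 1.125]
f(1.109375) = 0.1143 > 0, so the root lies in [1.109375, 1.125]

---+++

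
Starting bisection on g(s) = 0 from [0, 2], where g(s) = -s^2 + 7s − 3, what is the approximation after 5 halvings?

midpoint 1: g = 3 > 0 → [0, 1]
midpoint 0.5: g = 0.25 > 0 → [0, 0.5]
midpoint 0.25: g = -1.3125 < 0 → [0.25, 0.5]
midpoint 0.375: g = -0.5156 < 0 → [0.375, 0.5]
midpoint 0.4375: g = -0.1289 < 0 → [0.4375, 0.5]

0.4375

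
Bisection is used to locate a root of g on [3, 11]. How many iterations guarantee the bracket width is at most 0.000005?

21

Width after n steps is 8/2^n. Need 2^n ≥ 8/0.000005 = 1600000.
2^20 = 1048576 < 1600000 ≤ 2^21 = 2097152, so n = 21.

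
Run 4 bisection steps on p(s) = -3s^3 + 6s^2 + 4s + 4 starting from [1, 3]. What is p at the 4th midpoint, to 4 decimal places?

1.5801

midpoint 2: p = 12 > 0 → [2, 3]
midpoint 2.5: p = 4.625 > 0 → [2.5, 3]
midpoint 2.75: p = -2.015625 < 0 → [2.5, 2.75]
midpoint 2.625: p = 1.5801 > 0 → [2.625, 2.75]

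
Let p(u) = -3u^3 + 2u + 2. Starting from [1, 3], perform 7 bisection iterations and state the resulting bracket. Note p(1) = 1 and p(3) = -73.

[1.109375, 1.125]

m = 2, p(m) = -18 (−); new bracket [1, 2]
m = 1.5, p(m) = -5.125 (−); new bracket [1, 1.5]
m = 1.25, p(m) = -1.359375 (−); new bracket [1, 1.25]
m = 1.125, p(m) = -0.0215 (−); new bracket [1, 1.125]
m = 1.0625, p(m) = 0.5266 (+); new bracket [1.0625, 1.125]
m = 1.09375, p(m) = 0.2622 (+); new bracket [1.09375, 1.125]
m = 1.109375, p(m) = 0.1228 (+); new bracket [1.109375, 1.125]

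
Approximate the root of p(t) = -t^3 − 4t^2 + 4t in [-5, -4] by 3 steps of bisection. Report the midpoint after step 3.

m = -4.5, p(m) = -7.875 (−); new bracket [-5, -4.5]
m = -4.75, p(m) = -2.078125 (−); new bracket [-5, -4.75]
m = -4.875, p(m) = 1.294922 (+); new bracket [-4.875, -4.75]

-4.875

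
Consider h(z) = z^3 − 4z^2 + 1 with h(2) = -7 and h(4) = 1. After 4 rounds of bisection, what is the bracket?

z = 3 gives h = -8, negative; keep [3, 4]
z = 3.5 gives h = -5.125, negative; keep [3.5, 4]
z = 3.75 gives h = -2.515625, negative; keep [3.75, 4]
z = 3.875 gives h = -0.877, negative; keep [3.875, 4]

[3.875, 4]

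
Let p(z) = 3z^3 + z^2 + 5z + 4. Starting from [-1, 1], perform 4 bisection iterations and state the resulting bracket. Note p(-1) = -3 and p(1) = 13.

p(0) = 4 > 0, so the root lies in [-1, 0]
p(-0.5) = 1.375 > 0, so the root lies in [-1, -0.5]
p(-0.75) = -0.453125 < 0, so the root lies in [-0.75, -0.5]
p(-0.625) = 0.5332 > 0, so the root lies in [-0.75, -0.625]

[-0.75, -0.625]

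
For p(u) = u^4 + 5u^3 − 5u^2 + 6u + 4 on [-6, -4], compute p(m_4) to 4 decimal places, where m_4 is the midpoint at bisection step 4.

p(-5) = -151 < 0, so the root lies in [-6, -5]
p(-5.5) = -97.0625 < 0, so the root lies in [-6, -5.5]
p(-5.75) = -53.230469 < 0, so the root lies in [-6, -5.75]
p(-5.875) = -26.3962 < 0, so the root lies in [-6, -5.875]

-26.3962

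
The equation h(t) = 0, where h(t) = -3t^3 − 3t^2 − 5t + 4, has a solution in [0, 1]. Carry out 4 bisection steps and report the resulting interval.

midpoint 0.5: h = 0.375 > 0 → [0.5, 1]
midpoint 0.75: h = -2.703125 < 0 → [0.5, 0.75]
midpoint 0.625: h = -1.029297 < 0 → [0.5, 0.625]
midpoint 0.5625: h = -0.2957 < 0 → [0.5, 0.5625]

[0.5, 0.5625]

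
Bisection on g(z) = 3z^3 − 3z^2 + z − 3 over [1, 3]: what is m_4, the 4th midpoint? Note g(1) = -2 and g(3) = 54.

1.375

midpoint 2: g = 11 > 0 → [1, 2]
midpoint 1.5: g = 1.875 > 0 → [1, 1.5]
midpoint 1.25: g = -0.578125 < 0 → [1.25, 1.5]
midpoint 1.375: g = 0.502 > 0 → [1.25, 1.375]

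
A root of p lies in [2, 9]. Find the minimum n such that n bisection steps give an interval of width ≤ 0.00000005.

28

Width after n steps is 7/2^n. Need 2^n ≥ 7/0.00000005 = 140000000.
2^27 = 134217728 < 140000000 ≤ 2^28 = 268435456, so n = 28.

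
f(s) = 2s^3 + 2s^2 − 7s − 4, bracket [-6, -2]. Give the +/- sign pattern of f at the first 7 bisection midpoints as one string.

----+-+

midpoint -4: f = -72 < 0 → [-4, -2]
midpoint -3: f = -19 < 0 → [-3, -2]
midpoint -2.5: f = -5.25 < 0 → [-2.5, -2]
midpoint -2.25: f = -0.9062 < 0 → [-2.25, -2]
midpoint -2.125: f = 0.7148 > 0 → [-2.25, -2.125]
midpoint -2.1875: f = -0.0522 < 0 → [-2.1875, -2.125]
midpoint -2.15625: f = 0.342 > 0 → [-2.1875, -2.15625]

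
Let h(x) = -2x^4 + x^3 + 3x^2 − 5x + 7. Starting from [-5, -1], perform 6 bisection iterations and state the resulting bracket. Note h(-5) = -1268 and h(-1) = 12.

[-1.8125, -1.75]

h(-3) = -140 < 0, so the root lies in [-3, -1]
h(-2) = -11 < 0, so the root lies in [-2, -1]
h(-1.5) = 7.75 > 0, so the root lies in [-2, -1.5]
h(-1.75) = 0.8203 > 0, so the root lies in [-2, -1.75]
h(-1.875) = -4.3892 < 0, so the root lies in [-1.875, -1.75]
h(-1.8125) = -1.6209 < 0, so the root lies in [-1.8125, -1.75]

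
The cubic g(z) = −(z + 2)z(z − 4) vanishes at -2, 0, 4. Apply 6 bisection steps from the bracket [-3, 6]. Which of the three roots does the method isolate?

midpoint 1.5: g = 13.125 > 0 → [1.5, 6]
midpoint 3.75: g = 5.390625 > 0 → [3.75, 6]
midpoint 4.875: g = -29.326172 < 0 → [3.75, 4.875]
midpoint 4.3125: g = -8.5071 < 0 → [3.75, 4.3125]
midpoint 4.03125: g = -0.7598 < 0 → [3.75, 4.03125]
midpoint 3.890625: g = 2.5067 > 0 → [3.890625, 4.03125]

4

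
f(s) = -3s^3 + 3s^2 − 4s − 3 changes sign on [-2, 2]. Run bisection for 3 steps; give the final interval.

f(0) = -3 < 0, so the root lies in [-2, 0]
f(-1) = 7 > 0, so the root lies in [-1, 0]
f(-0.5) = 0.125 > 0, so the root lies in [-0.5, 0]

[-0.5, 0]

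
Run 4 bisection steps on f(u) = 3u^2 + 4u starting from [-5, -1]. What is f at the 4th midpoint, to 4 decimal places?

-0.3125

m = -3, f(m) = 15 (+); new bracket [-3, -1]
m = -2, f(m) = 4 (+); new bracket [-2, -1]
m = -1.5, f(m) = 0.75 (+); new bracket [-1.5, -1]
m = -1.25, f(m) = -0.3125 (−); new bracket [-1.5, -1.25]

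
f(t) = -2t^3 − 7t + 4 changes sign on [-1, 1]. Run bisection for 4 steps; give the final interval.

[0.5, 0.625]

midpoint 0: f = 4 > 0 → [0, 1]
midpoint 0.5: f = 0.25 > 0 → [0.5, 1]
midpoint 0.75: f = -2.09375 < 0 → [0.5, 0.75]
midpoint 0.625: f = -0.8633 < 0 → [0.5, 0.625]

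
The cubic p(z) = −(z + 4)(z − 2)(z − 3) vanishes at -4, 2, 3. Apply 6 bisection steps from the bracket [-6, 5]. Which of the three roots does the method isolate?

midpoint -0.5: p = -30.625 < 0 → [-6, -0.5]
midpoint -3.25: p = -24.609375 < 0 → [-6, -3.25]
midpoint -4.625: p = 31.572266 > 0 → [-4.625, -3.25]
midpoint -3.9375: p = -2.5745 < 0 → [-4.625, -3.9375]
midpoint -4.28125: p = 12.8631 > 0 → [-4.28125, -3.9375]
midpoint -4.109375: p = 4.7506 > 0 → [-4.109375, -3.9375]

-4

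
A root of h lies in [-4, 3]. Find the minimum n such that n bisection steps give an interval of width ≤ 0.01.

10

Width after n steps is 7/2^n. Need 2^n ≥ 7/0.01 = 700.
2^9 = 512 < 700 ≤ 2^10 = 1024, so n = 10.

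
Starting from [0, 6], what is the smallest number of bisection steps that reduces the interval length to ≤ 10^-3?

Width after n steps is 6/2^n. Need 2^n ≥ 6/10^-3 = 6000.
2^12 = 4096 < 6000 ≤ 2^13 = 8192, so n = 13.

13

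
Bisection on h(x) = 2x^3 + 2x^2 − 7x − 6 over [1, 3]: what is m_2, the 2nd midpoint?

m = 2, h(m) = 4 (+); new bracket [1, 2]
m = 1.5, h(m) = -5.25 (−); new bracket [1.5, 2]

1.5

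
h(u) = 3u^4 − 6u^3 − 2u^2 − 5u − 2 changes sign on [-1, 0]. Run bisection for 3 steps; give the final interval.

[-0.5, -0.375]

u = -0.5 gives h = 0.9375, positive; keep [-0.5, 0]
u = -0.25 gives h = -0.769531, negative; keep [-0.5, -0.25]
u = -0.375 gives h = -0.030518, negative; keep [-0.5, -0.375]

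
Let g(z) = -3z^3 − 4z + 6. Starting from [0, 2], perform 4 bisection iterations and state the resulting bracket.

m = 1, g(m) = -1 (−); new bracket [0, 1]
m = 0.5, g(m) = 3.625 (+); new bracket [0.5, 1]
m = 0.75, g(m) = 1.734375 (+); new bracket [0.75, 1]
m = 0.875, g(m) = 0.4902 (+); new bracket [0.875, 1]

[0.875, 1]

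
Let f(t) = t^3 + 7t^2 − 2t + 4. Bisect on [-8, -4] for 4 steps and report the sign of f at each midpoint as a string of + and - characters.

++-+

midpoint -6: f = 52 > 0 → [-8, -6]
midpoint -7: f = 18 > 0 → [-8, -7]
midpoint -7.5: f = -9.125 < 0 → [-7.5, -7]
midpoint -7.25: f = 5.3594 > 0 → [-7.5, -7.25]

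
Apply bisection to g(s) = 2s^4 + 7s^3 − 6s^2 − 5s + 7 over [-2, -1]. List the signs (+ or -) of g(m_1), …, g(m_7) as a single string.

----++-

s = -1.5 gives g = -12.5, negative; keep [-1.5, -1]
s = -1.25 gives g = -4.914062, negative; keep [-1.25, -1]
s = -1.125 gives g = -1.731934, negative; keep [-1.125, -1]
s = -1.0625 gives g = -0.3083, negative; keep [-1.0625, -1]
s = -1.03125 gives g = 0.3604, positive; keep [-1.0625, -1.03125]
s = -1.046875 gives g = 0.0297, positive; keep [-1.0625, -1.046875]
s = -1.0546875 gives g = -0.1384, negative; keep [-1.0546875, -1.046875]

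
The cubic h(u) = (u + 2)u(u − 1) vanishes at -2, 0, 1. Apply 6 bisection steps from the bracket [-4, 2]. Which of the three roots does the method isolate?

-2

h(-1) = 2 > 0, so the root lies in [-4, -1]
h(-2.5) = -4.375 < 0, so the root lies in [-2.5, -1]
h(-1.75) = 1.203125 > 0, so the root lies in [-2.5, -1.75]
h(-2.125) = -0.8301 < 0, so the root lies in [-2.125, -1.75]
h(-1.9375) = 0.3557 > 0, so the root lies in [-2.125, -1.9375]
h(-2.03125) = -0.1924 < 0, so the root lies in [-2.03125, -1.9375]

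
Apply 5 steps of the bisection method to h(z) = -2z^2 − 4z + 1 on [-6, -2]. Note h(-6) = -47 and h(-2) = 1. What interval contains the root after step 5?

midpoint -4: h = -15 < 0 → [-4, -2]
midpoint -3: h = -5 < 0 → [-3, -2]
midpoint -2.5: h = -1.5 < 0 → [-2.5, -2]
midpoint -2.25: h = -0.125 < 0 → [-2.25, -2]
midpoint -2.125: h = 0.4688 > 0 → [-2.25, -2.125]

[-2.25, -2.125]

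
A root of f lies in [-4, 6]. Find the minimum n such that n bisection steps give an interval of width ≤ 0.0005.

Width after n steps is 10/2^n. Need 2^n ≥ 10/0.0005 = 20000.
2^14 = 16384 < 20000 ≤ 2^15 = 32768, so n = 15.

15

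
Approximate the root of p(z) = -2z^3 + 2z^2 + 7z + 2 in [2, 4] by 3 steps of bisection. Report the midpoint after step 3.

2.75

m = 3, p(m) = -13 (−); new bracket [2, 3]
m = 2.5, p(m) = 0.75 (+); new bracket [2.5, 3]
m = 2.75, p(m) = -5.21875 (−); new bracket [2.5, 2.75]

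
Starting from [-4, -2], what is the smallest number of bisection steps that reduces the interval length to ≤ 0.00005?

Width after n steps is 2/2^n. Need 2^n ≥ 2/0.00005 = 40000.
2^15 = 32768 < 40000 ≤ 2^16 = 65536, so n = 16.

16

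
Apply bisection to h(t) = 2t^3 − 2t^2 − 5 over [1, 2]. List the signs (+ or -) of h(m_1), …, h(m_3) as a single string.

t = 1.5 gives h = -2.75, negative; keep [1.5, 2]
t = 1.75 gives h = -0.40625, negative; keep [1.75, 2]
t = 1.875 gives h = 1.152344, positive; keep [1.75, 1.875]

--+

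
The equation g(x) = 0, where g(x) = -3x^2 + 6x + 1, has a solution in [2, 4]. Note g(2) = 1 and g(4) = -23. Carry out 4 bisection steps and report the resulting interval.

[2.125, 2.25]

m = 3, g(m) = -8 (−); new bracket [2, 3]
m = 2.5, g(m) = -2.75 (−); new bracket [2, 2.5]
m = 2.25, g(m) = -0.6875 (−); new bracket [2, 2.25]
m = 2.125, g(m) = 0.2031 (+); new bracket [2.125, 2.25]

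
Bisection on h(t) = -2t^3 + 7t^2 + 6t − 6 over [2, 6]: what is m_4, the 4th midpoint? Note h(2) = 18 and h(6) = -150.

4.25

t = 4 gives h = 2, positive; keep [4, 6]
t = 5 gives h = -51, negative; keep [4, 5]
t = 4.5 gives h = -19.5, negative; keep [4, 4.5]
t = 4.25 gives h = -7.5938, negative; keep [4, 4.25]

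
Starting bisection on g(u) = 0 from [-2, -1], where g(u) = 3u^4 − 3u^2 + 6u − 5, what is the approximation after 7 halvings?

m = -1.5, g(m) = -5.5625 (−); new bracket [-2, -1.5]
m = -1.75, g(m) = 3.449219 (+); new bracket [-1.75, -1.5]
m = -1.625, g(m) = -1.753174 (−); new bracket [-1.75, -1.625]
m = -1.6875, g(m) = 0.6595 (+); new bracket [-1.6875, -1.625]
m = -1.65625, g(m) = -0.5921 (−); new bracket [-1.6875, -1.65625]
m = -1.671875, g(m) = 0.0221 (+); new bracket [-1.671875, -1.65625]
m = -1.6640625, g(m) = -0.2879 (−); new bracket [-1.671875, -1.6640625]

-1.6640625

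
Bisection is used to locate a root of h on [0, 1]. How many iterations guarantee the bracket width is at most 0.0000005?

21

Width after n steps is 1/2^n. Need 2^n ≥ 1/0.0000005 = 2000000.
2^20 = 1048576 < 2000000 ≤ 2^21 = 2097152, so n = 21.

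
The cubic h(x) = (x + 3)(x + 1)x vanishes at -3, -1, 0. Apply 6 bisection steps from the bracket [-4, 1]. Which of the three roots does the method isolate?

-3

m = -1.5, h(m) = 1.125 (+); new bracket [-4, -1.5]
m = -2.75, h(m) = 1.203125 (+); new bracket [-4, -2.75]
m = -3.375, h(m) = -3.005859 (−); new bracket [-3.375, -2.75]
m = -3.0625, h(m) = -0.3948 (−); new bracket [-3.0625, -2.75]
m = -2.90625, h(m) = 0.5194 (+); new bracket [-3.0625, -2.90625]
m = -2.984375, h(m) = 0.0925 (+); new bracket [-3.0625, -2.984375]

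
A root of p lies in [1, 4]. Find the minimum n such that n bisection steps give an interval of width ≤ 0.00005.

16

Width after n steps is 3/2^n. Need 2^n ≥ 3/0.00005 = 60000.
2^15 = 32768 < 60000 ≤ 2^16 = 65536, so n = 16.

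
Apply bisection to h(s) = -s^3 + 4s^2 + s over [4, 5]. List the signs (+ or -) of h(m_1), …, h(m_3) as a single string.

--+

m = 4.5, h(m) = -5.625 (−); new bracket [4, 4.5]
m = 4.25, h(m) = -0.265625 (−); new bracket [4, 4.25]
m = 4.125, h(m) = 1.998047 (+); new bracket [4.125, 4.25]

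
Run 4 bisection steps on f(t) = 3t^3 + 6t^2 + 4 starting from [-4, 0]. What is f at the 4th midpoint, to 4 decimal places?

midpoint -2: f = 4 > 0 → [-4, -2]
midpoint -3: f = -23 < 0 → [-3, -2]
midpoint -2.5: f = -5.375 < 0 → [-2.5, -2]
midpoint -2.25: f = 0.2031 > 0 → [-2.5, -2.25]

0.2031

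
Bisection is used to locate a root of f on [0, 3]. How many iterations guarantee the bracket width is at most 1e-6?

22

Width after n steps is 3/2^n. Need 2^n ≥ 3/1e-6 = 3000000.
2^21 = 2097152 < 3000000 ≤ 2^22 = 4194304, so n = 22.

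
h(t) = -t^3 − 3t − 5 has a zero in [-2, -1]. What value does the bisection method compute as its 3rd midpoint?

-1.125

t = -1.5 gives h = 2.875, positive; keep [-1.5, -1]
t = -1.25 gives h = 0.703125, positive; keep [-1.25, -1]
t = -1.125 gives h = -0.201172, negative; keep [-1.25, -1.125]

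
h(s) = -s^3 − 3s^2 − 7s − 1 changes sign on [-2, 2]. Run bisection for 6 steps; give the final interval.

[-0.1875, -0.125]

s = 0 gives h = -1, negative; keep [-2, 0]
s = -1 gives h = 4, positive; keep [-1, 0]
s = -0.5 gives h = 1.875, positive; keep [-0.5, 0]
s = -0.25 gives h = 0.5781, positive; keep [-0.25, 0]
s = -0.125 gives h = -0.1699, negative; keep [-0.25, -0.125]
s = -0.1875 gives h = 0.2136, positive; keep [-0.1875, -0.125]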